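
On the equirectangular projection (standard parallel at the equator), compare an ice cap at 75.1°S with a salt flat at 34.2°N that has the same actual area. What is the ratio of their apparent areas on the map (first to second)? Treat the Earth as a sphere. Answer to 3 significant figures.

For the equirectangular projection with φ₀ = 0 (plate carrée), h = 1 along meridians and k = sec φ along parallels.
Areal scale at 75.1°: h·k = 1.000 × 3.889 = 3.889.
Areal scale at 34.2°: h·k = 1.000 × 1.209 = 1.209.
Ratio = 3.889/1.209 ≈ 3.22.

3.22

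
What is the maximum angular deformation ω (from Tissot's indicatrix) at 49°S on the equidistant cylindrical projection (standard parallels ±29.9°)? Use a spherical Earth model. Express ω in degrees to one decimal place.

In the equirectangular projection with standard parallel φ₀ = 29.9° (x = Rλ cos φ₀, y = Rφ), meridians are true-scale (h = 1) and the parallel scale is k = cos φ₀ / cos φ.
At 49°: h = 1.000, k = 1.321; principal scales a = 1.321, b = 1.000.
sin(ω/2) = (a − b)/(a + b) = 0.3214/2.321 = 0.1384, so ω = 2 arcsin(0.1384) ≈ 15.9°.

15.9°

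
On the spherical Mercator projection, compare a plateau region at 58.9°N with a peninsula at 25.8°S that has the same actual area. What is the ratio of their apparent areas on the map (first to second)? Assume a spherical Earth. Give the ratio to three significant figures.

3.04

On Mercator, area is exaggerated by sec²φ = 1/cos²φ.
At 58.9°: sec²(58.9°) = 1/0.5165² = 3.748.
At 25.8°: sec²(25.8°) = 1/0.9003² = 1.234.
Ratio = 3.748/1.234 = cos²(25.8°)/cos²(58.9°) ≈ 3.04.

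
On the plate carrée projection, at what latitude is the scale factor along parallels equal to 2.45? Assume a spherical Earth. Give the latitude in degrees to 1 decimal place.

Plate carrée: h = 1, k = sec φ along parallels.
sec φ = 2.45  ⇒  cos φ = 0.4082  ⇒  φ ≈ 65.9°.

65.9°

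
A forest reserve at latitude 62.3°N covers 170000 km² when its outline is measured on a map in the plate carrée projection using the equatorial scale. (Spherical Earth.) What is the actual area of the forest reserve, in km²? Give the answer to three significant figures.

79000 km²

For the equirectangular projection with φ₀ = 0 (plate carrée), h = 1 along meridians and k = sec φ along parallels.
Areal scale = h·k = 1 × sec φ; at 62.3°, h = 1.000, k = 2.151, so h·k = 2.151.
True area = apparent / (areal scale) = 170000 / 2.151 ≈ 79000 km².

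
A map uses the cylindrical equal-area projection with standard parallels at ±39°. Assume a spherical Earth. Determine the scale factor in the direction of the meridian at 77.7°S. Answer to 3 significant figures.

0.274

For cylindrical equal-area with standard parallel φ₀, h = cos φ / cos φ₀ and k = cos φ₀ / cos φ, so h·k = 1.
h = cos 77.7° / cos 39° = 0.2130/0.7771 = 0.2741.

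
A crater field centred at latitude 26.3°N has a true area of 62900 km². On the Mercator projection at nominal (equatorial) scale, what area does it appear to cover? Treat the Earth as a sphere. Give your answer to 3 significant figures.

Mercator is conformal, so the point scale is isotropic: h = k = sec φ = 1/cos φ.
Areal scale = k² = sec²φ = 1/cos²(26.3°) = 1/0.8965² = 1.244.
Apparent area = 62900 × 1.244 ≈ 78300 km².

78300 km²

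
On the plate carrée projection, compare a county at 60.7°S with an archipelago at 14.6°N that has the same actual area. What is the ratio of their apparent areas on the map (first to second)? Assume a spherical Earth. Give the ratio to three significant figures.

In the plate carrée (x = Rλ, y = Rφ), meridians are true-scale (h = 1) and parallels are stretched by k = sec φ.
Areal scale at 60.7°: h·k = 1.000 × 2.043 = 2.043.
Areal scale at 14.6°: h·k = 1.000 × 1.033 = 1.033.
Ratio = 2.043/1.033 ≈ 1.98.

1.98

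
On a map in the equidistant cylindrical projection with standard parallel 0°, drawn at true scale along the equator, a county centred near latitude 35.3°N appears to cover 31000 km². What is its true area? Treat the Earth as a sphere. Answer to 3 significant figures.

For the equirectangular projection with φ₀ = 0 (plate carrée), h = 1 along meridians and k = sec φ along parallels.
Areal scale = h·k = 1 × sec φ; at 35.3°, h = 1.000, k = 1.225, so h·k = 1.225.
True area = apparent / (areal scale) = 31000 / 1.225 ≈ 25300 km².

25300 km²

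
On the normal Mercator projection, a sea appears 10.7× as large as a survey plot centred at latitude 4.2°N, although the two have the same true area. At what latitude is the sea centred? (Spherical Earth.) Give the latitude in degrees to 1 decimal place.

On Mercator, (apparent₁)/(apparent₂) = sec²φ₁ / sec²φ₂ when true areas are equal.
cos²φ₂ / cos²φ₁ = 10.7  ⇒  cos φ₁ = cos 4.2° / √10.7 = 0.9973/3.271 = 0.3049.
φ₁ = arccos(0.3049) ≈ 72.2°.

72.2°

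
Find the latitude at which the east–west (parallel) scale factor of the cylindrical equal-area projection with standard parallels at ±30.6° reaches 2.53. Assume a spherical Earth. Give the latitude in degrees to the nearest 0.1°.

Cylindrical equal-area (φ₀ = 30.6°): h = cos φ / cos 30.6° along meridians, k = cos 30.6° / cos φ along parallels; h·k = 1.
k = cos φ₀ / cos φ = 2.53  ⇒  cos φ = cos 30.6° / 2.53 = 0.3402.
φ = arccos(0.3402) ≈ 70.1°.

70.1°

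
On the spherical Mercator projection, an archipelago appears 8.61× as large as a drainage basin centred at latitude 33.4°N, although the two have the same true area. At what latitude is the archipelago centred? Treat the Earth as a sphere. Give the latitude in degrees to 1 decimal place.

73.5°

Mercator areal scale is sec²φ, so apparent-area ratio = sec²φ₁ / sec²φ₂ = cos²φ₂ / cos²φ₁.
cos²φ₂ / cos²φ₁ = 8.61  ⇒  cos φ₁ = cos 33.4° / √8.61 = 0.8348/2.934 = 0.2845.
φ₁ = arccos(0.2845) ≈ 73.5°.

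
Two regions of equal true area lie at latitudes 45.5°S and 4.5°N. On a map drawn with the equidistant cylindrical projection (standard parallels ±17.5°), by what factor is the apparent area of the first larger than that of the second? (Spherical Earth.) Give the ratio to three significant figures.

With standard parallel φ₀ = 17.5°, the equirectangular projection gives x = Rλ cos φ₀, y = Rφ, so h = 1 and k = cos 17.5° / cos φ.
Areal scale at 45.5°: h·k = 1.000 × 1.361 = 1.361.
Areal scale at 4.5°: h·k = 1.000 × 0.9567 = 0.9567.
Ratio = 1.361/0.9567 ≈ 1.42.

1.42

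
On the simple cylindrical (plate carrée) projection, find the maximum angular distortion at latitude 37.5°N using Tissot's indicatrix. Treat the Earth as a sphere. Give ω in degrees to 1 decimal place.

13.2°

Plate carrée maps x = Rλ, y = Rφ. The meridian scale is h = 1 and the parallel scale is k = 1/cos φ = sec φ.
At 37.5°: h = 1.000, k = 1.260; principal scales a = 1.260, b = 1.000.
sin(ω/2) = (a − b)/(a + b) = 0.2605/2.260 = 0.1152, so ω = 2 arcsin(0.1152) ≈ 13.2°.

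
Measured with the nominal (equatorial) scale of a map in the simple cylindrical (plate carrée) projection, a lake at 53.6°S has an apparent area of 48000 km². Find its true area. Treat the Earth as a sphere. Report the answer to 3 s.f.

For the equirectangular projection with φ₀ = 0 (plate carrée), h = 1 along meridians and k = sec φ along parallels.
Areal scale = h·k = 1 × sec φ; at 53.6°, h = 1.000, k = 1.685, so h·k = 1.685.
True area = apparent / (areal scale) = 48000 / 1.685 ≈ 28500 km².

28500 km²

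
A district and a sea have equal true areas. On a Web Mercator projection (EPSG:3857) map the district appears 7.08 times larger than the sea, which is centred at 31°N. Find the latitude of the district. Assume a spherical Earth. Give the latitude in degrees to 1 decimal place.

Mercator areal scale is sec²φ, so apparent-area ratio = sec²φ₁ / sec²φ₂ = cos²φ₂ / cos²φ₁.
cos²φ₂ / cos²φ₁ = 7.08  ⇒  cos φ₁ = cos 31° / √7.08 = 0.8572/2.661 = 0.3221.
φ₁ = arccos(0.3221) ≈ 71.2°.

71.2°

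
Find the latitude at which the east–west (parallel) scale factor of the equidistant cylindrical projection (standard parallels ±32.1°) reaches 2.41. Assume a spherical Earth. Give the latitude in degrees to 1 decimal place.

With standard parallel φ₀ = 32.1°, the equirectangular projection gives x = Rλ cos φ₀, y = Rφ, so h = 1 and k = cos 32.1° / cos φ.
k = cos φ₀ / cos φ = 2.41  ⇒  cos φ = cos 32.1° / 2.41 = 0.3515.
φ = arccos(0.3515) ≈ 69.4°.

69.4°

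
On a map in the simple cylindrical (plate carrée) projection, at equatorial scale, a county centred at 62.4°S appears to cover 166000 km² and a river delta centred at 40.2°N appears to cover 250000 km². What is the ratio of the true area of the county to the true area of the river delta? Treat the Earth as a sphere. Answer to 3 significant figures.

Plate carrée has h = 1 and k = sec φ, giving areal scale sec φ; true area = (apparent area) · cos φ.
True area of county: 166000 × cos(62.4°) = 166000 × 0.4633 = 76910 km².
True area of river delta: 250000 × cos(40.2°) = 250000 × 0.7638 = 190900 km².
Ratio = 76910 / 190900 ≈ 0.403.

0.403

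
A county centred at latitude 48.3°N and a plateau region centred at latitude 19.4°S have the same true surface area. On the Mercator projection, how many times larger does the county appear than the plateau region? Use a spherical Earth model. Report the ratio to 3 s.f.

On Mercator, area is exaggerated by sec²φ = 1/cos²φ.
At 48.3°: sec²(48.3°) = 1/0.6652² = 2.260.
At 19.4°: sec²(19.4°) = 1/0.9432² = 1.124.
Ratio = 2.260/1.124 = cos²(19.4°)/cos²(48.3°) ≈ 2.01.

2.01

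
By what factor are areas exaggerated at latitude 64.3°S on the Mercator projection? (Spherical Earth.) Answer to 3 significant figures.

For Mercator, h = k = sec φ (a conformal cylindrical projection has a single point scale, 1/cos φ).
Areal scale = k² = sec²φ = 1/cos²(64.3°) = 1/0.4337² = 5.317.

5.32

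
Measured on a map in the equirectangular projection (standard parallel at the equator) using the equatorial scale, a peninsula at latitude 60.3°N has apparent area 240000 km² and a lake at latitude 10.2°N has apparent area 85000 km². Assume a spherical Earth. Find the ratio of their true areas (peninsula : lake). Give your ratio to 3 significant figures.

1.42

On the plate carrée, areal scale = h·k = 1 × sec φ, so true area = apparent × cos φ.
True area of peninsula: 240000 × cos(60.3°) = 240000 × 0.4955 = 118900 km².
True area of lake: 85000 × cos(10.2°) = 85000 × 0.9842 = 83660 km².
Ratio = 118900 / 83660 ≈ 1.42.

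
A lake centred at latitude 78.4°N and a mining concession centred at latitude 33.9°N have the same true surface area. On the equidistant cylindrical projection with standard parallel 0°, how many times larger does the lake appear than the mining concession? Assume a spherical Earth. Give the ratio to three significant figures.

4.13

For the equirectangular projection with φ₀ = 0 (plate carrée), h = 1 along meridians and k = sec φ along parallels.
Areal scale at 78.4°: h·k = 1.000 × 4.973 = 4.973.
Areal scale at 33.9°: h·k = 1.000 × 1.205 = 1.205.
Ratio = 4.973/1.205 ≈ 4.13.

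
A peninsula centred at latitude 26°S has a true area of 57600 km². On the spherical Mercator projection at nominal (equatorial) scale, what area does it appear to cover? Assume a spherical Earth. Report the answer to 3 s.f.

Mercator is conformal, so the point scale is isotropic: h = k = sec φ = 1/cos φ.
Areal scale = k² = sec²φ = 1/cos²(26°) = 1/0.8988² = 1.238.
Apparent area = 57600 × 1.238 ≈ 71300 km².

71300 km²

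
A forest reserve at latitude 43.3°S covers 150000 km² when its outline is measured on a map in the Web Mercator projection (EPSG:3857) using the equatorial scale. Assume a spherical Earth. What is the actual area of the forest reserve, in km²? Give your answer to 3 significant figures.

79400 km²

Mercator is conformal, so the point scale is isotropic: h = k = sec φ = 1/cos φ.
Areal scale = k² = sec²φ = 1/cos²(43.3°) = 1/0.7278² = 1.888.
True area = apparent / (areal scale) = 150000 / 1.888 ≈ 79400 km².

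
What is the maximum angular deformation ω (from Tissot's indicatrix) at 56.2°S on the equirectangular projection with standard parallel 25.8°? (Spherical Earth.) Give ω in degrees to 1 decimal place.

27.3°

In the equirectangular projection with standard parallel φ₀ = 25.8° (x = Rλ cos φ₀, y = Rφ), meridians are true-scale (h = 1) and the parallel scale is k = cos φ₀ / cos φ.
At 56.2°: h = 1.000, k = 1.618; principal scales a = 1.618, b = 1.000.
sin(ω/2) = (a − b)/(a + b) = 0.6184/2.618 = 0.2362, so ω = 2 arcsin(0.2362) ≈ 27.3°.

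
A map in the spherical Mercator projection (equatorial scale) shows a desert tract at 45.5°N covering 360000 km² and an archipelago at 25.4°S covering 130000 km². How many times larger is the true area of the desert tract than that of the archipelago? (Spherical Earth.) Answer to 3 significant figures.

1.67

Since Mercator area scale is 1/cos²φ, the true area equals the apparent area multiplied by cos²φ.
True area of desert tract: 360000 × cos²(45.5°) = 360000 × 0.4913 = 176900 km².
True area of archipelago: 130000 × cos²(25.4°) = 130000 × 0.8160 = 106100 km².
Ratio = 176900 / 106100 ≈ 1.67.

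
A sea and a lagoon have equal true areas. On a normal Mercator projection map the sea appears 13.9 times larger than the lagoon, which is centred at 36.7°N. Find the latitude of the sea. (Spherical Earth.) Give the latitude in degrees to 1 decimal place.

On Mercator, (apparent₁)/(apparent₂) = sec²φ₁ / sec²φ₂ when true areas are equal.
cos²φ₂ / cos²φ₁ = 13.9  ⇒  cos φ₁ = cos 36.7° / √13.9 = 0.8018/3.728 = 0.2151.
φ₁ = arccos(0.2151) ≈ 77.6°.

77.6°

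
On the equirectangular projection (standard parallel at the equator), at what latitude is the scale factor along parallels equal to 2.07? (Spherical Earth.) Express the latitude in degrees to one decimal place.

Plate carrée: h = 1, k = sec φ along parallels.
sec φ = 2.07  ⇒  cos φ = 0.4831  ⇒  φ ≈ 61.1°.

61.1°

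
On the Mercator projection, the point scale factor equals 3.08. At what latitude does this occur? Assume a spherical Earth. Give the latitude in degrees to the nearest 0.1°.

Mercator scale is k = sec φ = 1/cos φ.
1/cos φ = 3.08  ⇒  cos φ = 0.3247  ⇒  φ = arccos(0.3247) ≈ 71.1°.

71.1°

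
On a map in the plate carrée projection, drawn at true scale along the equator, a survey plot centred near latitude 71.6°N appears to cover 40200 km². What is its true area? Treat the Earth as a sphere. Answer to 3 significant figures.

12700 km²

In the plate carrée (x = Rλ, y = Rφ), meridians are true-scale (h = 1) and parallels are stretched by k = sec φ.
Areal scale = h·k = 1 × sec φ; at 71.6°, h = 1.000, k = 3.168, so h·k = 3.168.
True area = apparent / (areal scale) = 40200 / 3.168 ≈ 12700 km².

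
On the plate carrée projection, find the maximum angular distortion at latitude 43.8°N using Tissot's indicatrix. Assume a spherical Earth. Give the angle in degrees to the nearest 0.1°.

For the equirectangular projection with φ₀ = 0 (plate carrée), h = 1 along meridians and k = sec φ along parallels.
At 43.8°: h = 1.000, k = 1.386; principal scales a = 1.386, b = 1.000.
sin(ω/2) = (a − b)/(a + b) = 0.3855/2.386 = 0.1616, so ω = 2 arcsin(0.1616) ≈ 18.6°.

18.6°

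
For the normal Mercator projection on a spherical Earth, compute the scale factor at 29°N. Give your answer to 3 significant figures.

1.14

The Mercator projection is conformal; its linear scale factor is the same in every direction and equals sec φ = 1/cos φ.
k = 1/cos 29° = 1/0.8746 = 1.143.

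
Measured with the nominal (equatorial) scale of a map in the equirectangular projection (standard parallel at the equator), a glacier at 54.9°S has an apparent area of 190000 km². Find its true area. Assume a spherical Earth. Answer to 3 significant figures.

For the equirectangular projection with φ₀ = 0 (plate carrée), h = 1 along meridians and k = sec φ along parallels.
Areal scale = h·k = 1 × sec φ; at 54.9°, h = 1.000, k = 1.739, so h·k = 1.739.
True area = apparent / (areal scale) = 190000 / 1.739 ≈ 109000 km².

109000 km²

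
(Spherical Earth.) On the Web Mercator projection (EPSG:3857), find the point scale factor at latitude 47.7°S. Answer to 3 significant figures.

Mercator is conformal, so the point scale is isotropic: h = k = sec φ = 1/cos φ.
k = 1/cos 47.7° = 1/0.6730 = 1.486.

1.49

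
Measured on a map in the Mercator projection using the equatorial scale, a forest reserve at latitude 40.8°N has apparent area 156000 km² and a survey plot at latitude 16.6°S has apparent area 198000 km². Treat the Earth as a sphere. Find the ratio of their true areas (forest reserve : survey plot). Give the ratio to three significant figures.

Since Mercator area scale is 1/cos²φ, the true area equals the apparent area multiplied by cos²φ.
True area of forest reserve: 156000 × cos²(40.8°) = 156000 × 0.5730 = 89390 km².
True area of survey plot: 198000 × cos²(16.6°) = 198000 × 0.9184 = 181800 km².
Ratio = 89390 / 181800 ≈ 0.492.

0.492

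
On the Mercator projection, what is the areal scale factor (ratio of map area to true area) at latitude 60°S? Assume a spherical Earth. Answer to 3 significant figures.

For Mercator, h = k = sec φ (a conformal cylindrical projection has a single point scale, 1/cos φ).
Areal scale = k² = sec²φ = 1/cos²(60°) = 1/0.5000² = 4.000.

4.00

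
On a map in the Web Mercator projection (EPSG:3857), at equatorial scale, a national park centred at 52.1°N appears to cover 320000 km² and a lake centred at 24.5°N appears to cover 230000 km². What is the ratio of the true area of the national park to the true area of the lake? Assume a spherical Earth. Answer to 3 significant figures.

On Mercator the areal scale is sec²φ, so true area = apparent × cos²φ.
True area of national park: 320000 × cos²(52.1°) = 320000 × 0.3773 = 120800 km².
True area of lake: 230000 × cos²(24.5°) = 230000 × 0.8280 = 190400 km².
Ratio = 120800 / 190400 ≈ 0.634.

0.634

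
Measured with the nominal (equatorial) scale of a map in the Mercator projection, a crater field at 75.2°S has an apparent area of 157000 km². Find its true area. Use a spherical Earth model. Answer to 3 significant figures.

10200 km²

For Mercator, h = k = sec φ (a conformal cylindrical projection has a single point scale, 1/cos φ).
Areal scale = k² = sec²φ = 1/cos²(75.2°) = 1/0.2554² = 15.33.
True area = apparent / (areal scale) = 157000 / 15.33 ≈ 10200 km².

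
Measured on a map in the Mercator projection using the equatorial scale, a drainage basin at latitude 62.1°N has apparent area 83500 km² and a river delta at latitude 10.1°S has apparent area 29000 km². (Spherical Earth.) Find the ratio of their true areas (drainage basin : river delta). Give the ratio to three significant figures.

0.650

Since Mercator area scale is 1/cos²φ, the true area equals the apparent area multiplied by cos²φ.
True area of drainage basin: 83500 × cos²(62.1°) = 83500 × 0.2190 = 18280 km².
True area of river delta: 29000 × cos²(10.1°) = 29000 × 0.9692 = 28110 km².
Ratio = 18280 / 28110 ≈ 0.650.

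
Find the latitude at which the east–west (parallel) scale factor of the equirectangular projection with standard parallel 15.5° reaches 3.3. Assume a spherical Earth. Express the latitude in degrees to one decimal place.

In the equirectangular projection with standard parallel φ₀ = 15.5° (x = Rλ cos φ₀, y = Rφ), meridians are true-scale (h = 1) and the parallel scale is k = cos φ₀ / cos φ.
k = cos φ₀ / cos φ = 3.3  ⇒  cos φ = cos 15.5° / 3.3 = 0.2920.
φ = arccos(0.2920) ≈ 73.0°.

73.0°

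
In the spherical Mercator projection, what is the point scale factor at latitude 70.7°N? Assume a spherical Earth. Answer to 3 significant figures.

Mercator is conformal, so the point scale is isotropic: h = k = sec φ = 1/cos φ.
k = 1/cos 70.7° = 1/0.3305 = 3.026.

3.03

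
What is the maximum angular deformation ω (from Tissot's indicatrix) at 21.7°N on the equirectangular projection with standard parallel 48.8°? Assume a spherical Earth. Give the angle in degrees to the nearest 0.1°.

19.6°

The equidistant cylindrical projection with φ₀ = 48.8° has h = 1 (meridians true) and k = cos φ₀ / cos φ along parallels.
At 21.7°: h = 1.000, k = 0.7089; principal scales a = 1.000, b = 0.7089.
sin(ω/2) = (a − b)/(a + b) = 0.2911/1.709 = 0.1703, so ω = 2 arcsin(0.1703) ≈ 19.6°.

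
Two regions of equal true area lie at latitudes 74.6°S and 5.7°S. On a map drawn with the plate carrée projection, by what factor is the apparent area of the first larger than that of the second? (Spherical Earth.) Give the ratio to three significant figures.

3.75

For the equirectangular projection with φ₀ = 0 (plate carrée), h = 1 along meridians and k = sec φ along parallels.
Areal scale at 74.6°: h·k = 1.000 × 3.766 = 3.766.
Areal scale at 5.7°: h·k = 1.000 × 1.005 = 1.005.
Ratio = 3.766/1.005 ≈ 3.75.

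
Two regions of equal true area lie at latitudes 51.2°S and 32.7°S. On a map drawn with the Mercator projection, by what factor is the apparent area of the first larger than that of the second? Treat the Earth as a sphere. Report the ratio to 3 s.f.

1.80

On Mercator, area is exaggerated by sec²φ = 1/cos²φ.
At 51.2°: sec²(51.2°) = 1/0.6266² = 2.547.
At 32.7°: sec²(32.7°) = 1/0.8415² = 1.412.
Ratio = 2.547/1.412 = cos²(32.7°)/cos²(51.2°) ≈ 1.80.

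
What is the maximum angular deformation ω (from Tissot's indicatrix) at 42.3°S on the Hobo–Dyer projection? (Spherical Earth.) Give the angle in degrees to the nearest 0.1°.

8.0°

Hobo–Dyer is a cylindrical equal-area projection with standard parallels at ±37.5°. For cylindrical equal-area with standard parallel φ₀, h = cos φ / cos φ₀ and k = cos φ₀ / cos φ, so h·k = 1.
At 42.3°: h = 0.9323, k = 1.073; principal scales a = 1.073, b = 0.9323.
sin(ω/2) = (a − b)/(a + b) = 0.1403/2.005 = 0.07000, so ω = 2 arcsin(0.07000) ≈ 8.0°.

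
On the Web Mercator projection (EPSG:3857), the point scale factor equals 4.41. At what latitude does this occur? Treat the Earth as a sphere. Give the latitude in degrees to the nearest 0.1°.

Mercator scale is k = sec φ = 1/cos φ.
1/cos φ = 4.41  ⇒  cos φ = 0.2268  ⇒  φ = arccos(0.2268) ≈ 76.9°.

76.9°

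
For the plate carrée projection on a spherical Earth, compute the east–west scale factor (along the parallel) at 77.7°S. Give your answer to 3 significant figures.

4.69

Plate carrée maps x = Rλ, y = Rφ. The meridian scale is h = 1 and the parallel scale is k = 1/cos φ = sec φ.
k = 1/cos 77.7° = 1/0.2130 = 4.694.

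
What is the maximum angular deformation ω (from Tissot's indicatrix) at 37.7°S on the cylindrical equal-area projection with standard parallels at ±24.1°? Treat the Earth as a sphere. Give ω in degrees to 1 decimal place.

16.3°

A cylindrical equal-area projection with standard parallel φ₀ has meridian scale h = cos φ / cos φ₀ and parallel scale k = cos φ₀ / cos φ (so areas are preserved, h·k = 1).
At 37.7°: h = 0.8668, k = 1.154; principal scales a = 1.154, b = 0.8668.
sin(ω/2) = (a − b)/(a + b) = 0.2869/2.020 = 0.1420, so ω = 2 arcsin(0.1420) ≈ 16.3°.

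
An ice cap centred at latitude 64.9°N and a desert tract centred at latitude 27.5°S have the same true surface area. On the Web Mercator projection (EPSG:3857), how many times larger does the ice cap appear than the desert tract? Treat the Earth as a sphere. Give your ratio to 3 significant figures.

On Mercator, area is exaggerated by sec²φ = 1/cos²φ.
At 64.9°: sec²(64.9°) = 1/0.4242² = 5.557.
At 27.5°: sec²(27.5°) = 1/0.8870² = 1.271.
Ratio = 5.557/1.271 = cos²(27.5°)/cos²(64.9°) ≈ 4.37.

4.37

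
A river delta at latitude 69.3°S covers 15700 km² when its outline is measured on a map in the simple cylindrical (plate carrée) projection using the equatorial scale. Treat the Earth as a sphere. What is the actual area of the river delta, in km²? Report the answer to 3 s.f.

For the equirectangular projection with φ₀ = 0 (plate carrée), h = 1 along meridians and k = sec φ along parallels.
Areal scale = h·k = 1 × sec φ; at 69.3°, h = 1.000, k = 2.829, so h·k = 2.829.
True area = apparent / (areal scale) = 15700 / 2.829 ≈ 5550 km².

5550 km²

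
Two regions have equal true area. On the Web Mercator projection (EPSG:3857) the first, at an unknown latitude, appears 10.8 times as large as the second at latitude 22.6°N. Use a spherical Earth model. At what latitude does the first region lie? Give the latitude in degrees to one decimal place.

For equal true areas on Mercator, apparent areas scale as sec²φ, so the ratio is cos²φ₂ / cos²φ₁.
cos²φ₂ / cos²φ₁ = 10.8  ⇒  cos φ₁ = cos 22.6° / √10.8 = 0.9232/3.286 = 0.2809.
φ₁ = arccos(0.2809) ≈ 73.7°.

73.7°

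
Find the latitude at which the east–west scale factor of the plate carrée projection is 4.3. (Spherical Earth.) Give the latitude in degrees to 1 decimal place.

76.6°

Plate carrée: h = 1, k = sec φ along parallels.
sec φ = 4.3  ⇒  cos φ = 0.2326  ⇒  φ ≈ 76.6°.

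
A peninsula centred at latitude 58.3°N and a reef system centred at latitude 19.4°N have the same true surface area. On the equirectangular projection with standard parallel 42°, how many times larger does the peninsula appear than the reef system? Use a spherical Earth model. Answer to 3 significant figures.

In the equirectangular projection with standard parallel φ₀ = 42° (x = Rλ cos φ₀, y = Rφ), meridians are true-scale (h = 1) and the parallel scale is k = cos φ₀ / cos φ.
Areal scale at 58.3°: h·k = 1.000 × 1.414 = 1.414.
Areal scale at 19.4°: h·k = 1.000 × 0.7879 = 0.7879.
Ratio = 1.414/0.7879 ≈ 1.80.

1.80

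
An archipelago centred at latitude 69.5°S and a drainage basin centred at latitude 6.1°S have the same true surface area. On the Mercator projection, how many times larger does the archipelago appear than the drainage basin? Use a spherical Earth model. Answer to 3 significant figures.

8.06

On Mercator, area is exaggerated by sec²φ = 1/cos²φ.
At 69.5°: sec²(69.5°) = 1/0.3502² = 8.154.
At 6.1°: sec²(6.1°) = 1/0.9943² = 1.011.
Ratio = 8.154/1.011 = cos²(6.1°)/cos²(69.5°) ≈ 8.06.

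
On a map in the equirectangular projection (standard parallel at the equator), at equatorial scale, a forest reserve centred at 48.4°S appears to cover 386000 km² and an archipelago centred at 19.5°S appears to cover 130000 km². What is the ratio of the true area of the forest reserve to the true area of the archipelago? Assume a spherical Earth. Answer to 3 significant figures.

2.09

On the plate carrée, areal scale = h·k = 1 × sec φ, so true area = apparent × cos φ.
True area of forest reserve: 386000 × cos(48.4°) = 386000 × 0.6639 = 256300 km².
True area of archipelago: 130000 × cos(19.5°) = 130000 × 0.9426 = 122500 km².
Ratio = 256300 / 122500 ≈ 2.09.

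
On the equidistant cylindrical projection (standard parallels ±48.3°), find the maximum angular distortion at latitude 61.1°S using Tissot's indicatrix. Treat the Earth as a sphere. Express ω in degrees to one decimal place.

18.2°

With standard parallel φ₀ = 48.3°, the equirectangular projection gives x = Rλ cos φ₀, y = Rφ, so h = 1 and k = cos 48.3° / cos φ.
At 61.1°: h = 1.000, k = 1.376; principal scales a = 1.376, b = 1.000.
sin(ω/2) = (a − b)/(a + b) = 0.3765/2.376 = 0.1584, so ω = 2 arcsin(0.1584) ≈ 18.2°.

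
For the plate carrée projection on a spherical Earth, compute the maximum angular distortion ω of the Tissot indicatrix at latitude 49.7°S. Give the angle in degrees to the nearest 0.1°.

For the equirectangular projection with φ₀ = 0 (plate carrée), h = 1 along meridians and k = sec φ along parallels.
At 49.7°: h = 1.000, k = 1.546; principal scales a = 1.546, b = 1.000.
sin(ω/2) = (a − b)/(a + b) = 0.5461/2.546 = 0.2145, so ω = 2 arcsin(0.2145) ≈ 24.8°.

24.8°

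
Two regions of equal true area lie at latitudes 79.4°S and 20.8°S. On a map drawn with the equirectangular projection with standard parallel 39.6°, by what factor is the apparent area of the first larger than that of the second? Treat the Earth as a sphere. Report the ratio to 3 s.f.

In the equirectangular projection with standard parallel φ₀ = 39.6° (x = Rλ cos φ₀, y = Rφ), meridians are true-scale (h = 1) and the parallel scale is k = cos φ₀ / cos φ.
Areal scale at 79.4°: h·k = 1.000 × 4.189 = 4.189.
Areal scale at 20.8°: h·k = 1.000 × 0.8242 = 0.8242.
Ratio = 4.189/0.8242 ≈ 5.08.

5.08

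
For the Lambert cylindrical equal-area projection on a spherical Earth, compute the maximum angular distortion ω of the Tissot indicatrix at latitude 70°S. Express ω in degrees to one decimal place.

The Lambert cylindrical equal-area projection is the cylindrical equal-area projection with its standard parallel at the equator (φ₀ = 0). Cylindrical equal-area (φ₀ = 0°): h = cos φ / cos 0° along meridians, k = cos 0° / cos φ along parallels; h·k = 1.
At 70°: h = 0.3420, k = 2.924; principal scales a = 2.924, b = 0.3420.
sin(ω/2) = (a − b)/(a + b) = 2.582/3.266 = 0.7905, so ω = 2 arcsin(0.7905) ≈ 104.5°.

104.5°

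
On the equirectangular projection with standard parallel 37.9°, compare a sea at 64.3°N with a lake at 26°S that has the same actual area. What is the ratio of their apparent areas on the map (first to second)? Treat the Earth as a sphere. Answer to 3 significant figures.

In the equirectangular projection with standard parallel φ₀ = 37.9° (x = Rλ cos φ₀, y = Rφ), meridians are true-scale (h = 1) and the parallel scale is k = cos φ₀ / cos φ.
Areal scale at 64.3°: h·k = 1.000 × 1.820 = 1.820.
Areal scale at 26°: h·k = 1.000 × 0.8779 = 0.8779.
Ratio = 1.820/0.8779 ≈ 2.07.

2.07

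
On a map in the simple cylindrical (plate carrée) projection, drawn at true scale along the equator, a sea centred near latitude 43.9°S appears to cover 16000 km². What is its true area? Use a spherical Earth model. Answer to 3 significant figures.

Plate carrée maps x = Rλ, y = Rφ. The meridian scale is h = 1 and the parallel scale is k = 1/cos φ = sec φ.
Areal scale = h·k = 1 × sec φ; at 43.9°, h = 1.000, k = 1.388, so h·k = 1.388.
True area = apparent / (areal scale) = 16000 / 1.388 ≈ 11500 km².

11500 km²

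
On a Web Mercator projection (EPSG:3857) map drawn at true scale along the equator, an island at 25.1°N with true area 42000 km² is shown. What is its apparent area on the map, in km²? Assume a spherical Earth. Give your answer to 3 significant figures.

Mercator is conformal, so the point scale is isotropic: h = k = sec φ = 1/cos φ.
Areal scale = k² = sec²φ = 1/cos²(25.1°) = 1/0.9056² = 1.219.
Apparent area = 42000 × 1.219 ≈ 51200 km².

51200 km²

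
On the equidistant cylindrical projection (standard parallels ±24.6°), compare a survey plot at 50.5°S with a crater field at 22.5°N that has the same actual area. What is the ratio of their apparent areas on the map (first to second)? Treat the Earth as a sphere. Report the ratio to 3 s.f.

1.45

In the equirectangular projection with standard parallel φ₀ = 24.6° (x = Rλ cos φ₀, y = Rφ), meridians are true-scale (h = 1) and the parallel scale is k = cos φ₀ / cos φ.
Areal scale at 50.5°: h·k = 1.000 × 1.429 = 1.429.
Areal scale at 22.5°: h·k = 1.000 × 0.9842 = 0.9842.
Ratio = 1.429/0.9842 ≈ 1.45.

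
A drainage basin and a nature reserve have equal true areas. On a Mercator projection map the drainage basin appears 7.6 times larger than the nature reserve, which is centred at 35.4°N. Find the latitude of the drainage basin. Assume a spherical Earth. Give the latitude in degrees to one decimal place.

Mercator areal scale is sec²φ, so apparent-area ratio = sec²φ₁ / sec²φ₂ = cos²φ₂ / cos²φ₁.
cos²φ₂ / cos²φ₁ = 7.6  ⇒  cos φ₁ = cos 35.4° / √7.6 = 0.8151/2.757 = 0.2957.
φ₁ = arccos(0.2957) ≈ 72.8°.

72.8°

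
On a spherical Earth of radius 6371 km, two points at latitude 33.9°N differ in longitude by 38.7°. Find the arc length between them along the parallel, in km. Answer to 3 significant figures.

3570 km

Arc length along a parallel = R cos φ · Δλ (with Δλ in radians).
= 6371 × cos 33.9° × (38.7° × π/180) = 6371 × 0.8300 × 0.6754 ≈ 3570 km.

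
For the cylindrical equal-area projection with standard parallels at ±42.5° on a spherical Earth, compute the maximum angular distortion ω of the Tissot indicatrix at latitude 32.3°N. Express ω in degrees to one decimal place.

For cylindrical equal-area with standard parallel φ₀, h = cos φ / cos φ₀ and k = cos φ₀ / cos φ, so h·k = 1.
At 32.3°: h = 1.146, k = 0.8722; principal scales a = 1.146, b = 0.8722.
sin(ω/2) = (a − b)/(a + b) = 0.2742/2.019 = 0.1358, so ω = 2 arcsin(0.1358) ≈ 15.6°.

15.6°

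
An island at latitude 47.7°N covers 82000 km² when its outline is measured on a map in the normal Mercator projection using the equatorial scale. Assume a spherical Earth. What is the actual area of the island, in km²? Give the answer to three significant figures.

37100 km²

The Mercator projection is conformal; its linear scale factor is the same in every direction and equals sec φ = 1/cos φ.
Areal scale = k² = sec²φ = 1/cos²(47.7°) = 1/0.6730² = 2.208.
True area = apparent / (areal scale) = 82000 / 2.208 ≈ 37100 km².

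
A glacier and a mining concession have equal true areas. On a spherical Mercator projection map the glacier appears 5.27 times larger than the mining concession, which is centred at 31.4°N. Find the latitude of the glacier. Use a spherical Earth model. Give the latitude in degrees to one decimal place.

Mercator areal scale is sec²φ, so apparent-area ratio = sec²φ₁ / sec²φ₂ = cos²φ₂ / cos²φ₁.
cos²φ₂ / cos²φ₁ = 5.27  ⇒  cos φ₁ = cos 31.4° / √5.27 = 0.8536/2.296 = 0.3718.
φ₁ = arccos(0.3718) ≈ 68.2°.

68.2°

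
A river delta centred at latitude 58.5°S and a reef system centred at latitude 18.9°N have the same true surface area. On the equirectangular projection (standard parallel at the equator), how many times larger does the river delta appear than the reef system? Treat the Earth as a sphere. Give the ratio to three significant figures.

1.81

In the plate carrée (x = Rλ, y = Rφ), meridians are true-scale (h = 1) and parallels are stretched by k = sec φ.
Areal scale at 58.5°: h·k = 1.000 × 1.914 = 1.914.
Areal scale at 18.9°: h·k = 1.000 × 1.057 = 1.057.
Ratio = 1.914/1.057 ≈ 1.81.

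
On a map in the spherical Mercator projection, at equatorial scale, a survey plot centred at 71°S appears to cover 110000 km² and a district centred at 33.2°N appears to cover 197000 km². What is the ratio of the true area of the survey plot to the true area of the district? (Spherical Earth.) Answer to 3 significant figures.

Mercator's areal exaggeration is sec²φ; hence true area = (apparent area) · cos²φ.
True area of survey plot: 110000 × cos²(71°) = 110000 × 0.1060 = 11660 km².
True area of district: 197000 × cos²(33.2°) = 197000 × 0.7002 = 137900 km².
Ratio = 11660 / 137900 ≈ 0.0845.

0.0845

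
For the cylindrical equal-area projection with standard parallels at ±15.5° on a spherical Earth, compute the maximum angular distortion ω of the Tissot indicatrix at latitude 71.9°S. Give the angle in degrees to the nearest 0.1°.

A cylindrical equal-area projection with standard parallel φ₀ has meridian scale h = cos φ / cos φ₀ and parallel scale k = cos φ₀ / cos φ (so areas are preserved, h·k = 1).
At 71.9°: h = 0.3224, k = 3.102; principal scales a = 3.102, b = 0.3224.
sin(ω/2) = (a − b)/(a + b) = 2.779/3.424 = 0.8117, so ω = 2 arcsin(0.8117) ≈ 108.5°.

108.5°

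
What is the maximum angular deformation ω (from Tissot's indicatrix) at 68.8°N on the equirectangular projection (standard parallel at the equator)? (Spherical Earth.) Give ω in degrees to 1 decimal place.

55.9°

For the equirectangular projection with φ₀ = 0 (plate carrée), h = 1 along meridians and k = sec φ along parallels.
At 68.8°: h = 1.000, k = 2.765; principal scales a = 2.765, b = 1.000.
sin(ω/2) = (a − b)/(a + b) = 1.765/3.765 = 0.4688, so ω = 2 arcsin(0.4688) ≈ 55.9°.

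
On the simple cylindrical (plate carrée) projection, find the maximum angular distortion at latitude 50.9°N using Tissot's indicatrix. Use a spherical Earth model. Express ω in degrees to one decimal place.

26.2°

For the equirectangular projection with φ₀ = 0 (plate carrée), h = 1 along meridians and k = sec φ along parallels.
At 50.9°: h = 1.000, k = 1.586; principal scales a = 1.586, b = 1.000.
sin(ω/2) = (a − b)/(a + b) = 0.5856/2.586 = 0.2265, so ω = 2 arcsin(0.2265) ≈ 26.2°.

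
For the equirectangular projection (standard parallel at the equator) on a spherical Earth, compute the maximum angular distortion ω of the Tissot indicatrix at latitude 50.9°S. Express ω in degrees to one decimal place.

26.2°

For the equirectangular projection with φ₀ = 0 (plate carrée), h = 1 along meridians and k = sec φ along parallels.
At 50.9°: h = 1.000, k = 1.586; principal scales a = 1.586, b = 1.000.
sin(ω/2) = (a − b)/(a + b) = 0.5856/2.586 = 0.2265, so ω = 2 arcsin(0.2265) ≈ 26.2°.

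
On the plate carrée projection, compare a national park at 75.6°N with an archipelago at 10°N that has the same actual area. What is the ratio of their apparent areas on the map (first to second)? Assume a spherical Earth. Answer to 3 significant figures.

Plate carrée maps x = Rλ, y = Rφ. The meridian scale is h = 1 and the parallel scale is k = 1/cos φ = sec φ.
Areal scale at 75.6°: h·k = 1.000 × 4.021 = 4.021.
Areal scale at 10°: h·k = 1.000 × 1.015 = 1.015.
Ratio = 4.021/1.015 ≈ 3.96.

3.96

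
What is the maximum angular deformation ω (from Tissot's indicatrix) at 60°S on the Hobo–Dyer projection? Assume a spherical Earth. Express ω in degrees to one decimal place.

51.1°

The Hobo–Dyer projection is cylindrical equal-area with φ₀ = 37.5°. Cylindrical equal-area (φ₀ = 37.5°): h = cos φ / cos 37.5° along meridians, k = cos 37.5° / cos φ along parallels; h·k = 1.
At 60°: h = 0.6302, k = 1.587; principal scales a = 1.587, b = 0.6302.
sin(ω/2) = (a − b)/(a + b) = 0.9565/2.217 = 0.4314, so ω = 2 arcsin(0.4314) ≈ 51.1°.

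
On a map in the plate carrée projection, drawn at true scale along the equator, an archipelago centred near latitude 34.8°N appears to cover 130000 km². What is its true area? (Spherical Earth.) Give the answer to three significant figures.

107000 km²

In the plate carrée (x = Rλ, y = Rφ), meridians are true-scale (h = 1) and parallels are stretched by k = sec φ.
Areal scale = h·k = 1 × sec φ; at 34.8°, h = 1.000, k = 1.218, so h·k = 1.218.
True area = apparent / (areal scale) = 130000 / 1.218 ≈ 107000 km².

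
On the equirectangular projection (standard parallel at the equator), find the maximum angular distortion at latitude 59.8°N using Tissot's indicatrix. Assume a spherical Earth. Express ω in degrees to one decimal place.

38.6°

In the plate carrée (x = Rλ, y = Rφ), meridians are true-scale (h = 1) and parallels are stretched by k = sec φ.
At 59.8°: h = 1.000, k = 1.988; principal scales a = 1.988, b = 1.000.
sin(ω/2) = (a − b)/(a + b) = 0.9880/2.988 = 0.3307, so ω = 2 arcsin(0.3307) ≈ 38.6°.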